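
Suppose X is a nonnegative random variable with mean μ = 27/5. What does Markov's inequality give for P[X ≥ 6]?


μ = E[X] = 27/5, a = 6.
Markov: P[X ≥ 6] ≤ μ/a = (27/5)/6 = 9/10.
Numerically: ≈ 0.900000.
(Since a = 6 > μ = 5.400000, the bound 9/10 is < 1 and informative.)

P[X ≥ 6] ≤ 9/10 ≈ 0.900000.


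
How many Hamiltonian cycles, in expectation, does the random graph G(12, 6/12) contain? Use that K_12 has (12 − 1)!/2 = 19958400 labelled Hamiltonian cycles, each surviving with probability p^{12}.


K_12 has (12 − 1)!/2 = 19958400 labelled Hamiltonian cycles.
For each such Hamiltonian cycle H, let X_H = 1 if all 12 edges of H are present in G. Then P[X_H = 1] = p^{12} = (1/2)^{12} = 1/4096.
By linearity: E[X] = Σ_H E[X_H] = 19958400 · p^{12} = 19958400 · 1/4096 = 155925/32.
Numerically: E[X] ≈ 4872.7.

E[X] = 19958400 · (1/2)^{12} = 155925/32 ≈ 4872.7.


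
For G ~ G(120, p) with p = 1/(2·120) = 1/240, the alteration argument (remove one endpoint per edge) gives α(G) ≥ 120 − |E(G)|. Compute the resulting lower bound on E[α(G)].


E[|E(G)|] = C(120, 2)·p = 7140 · (1/240) = 119/4.
E[α(G)] ≥ n − E[|E(G)|] = 120 − 119/4 = 361/4.
Numerically: ≈ 90.250000.
(This is only a lower bound; the true E[α(G)] may be larger.)

E[α(G)] ≥ 361/4 ≈ 90.250000.


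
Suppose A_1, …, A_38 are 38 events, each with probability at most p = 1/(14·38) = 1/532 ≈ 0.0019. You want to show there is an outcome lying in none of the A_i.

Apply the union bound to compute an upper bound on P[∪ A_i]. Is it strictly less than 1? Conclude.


Union bound: P[∪_{i=1}^{38} A_i] ≤ Σ_i P[A_i] ≤ 38·p = 38·(1/532) = 1/14.
Numerically: 1/14 ≈ 0.0714.
Is 1/14 < 1? YES.
Since P[∪ A_i] ≤ 1/14 < 1, the complement has P[∩ A_i^c] ≥ 1 − 1/14 = 13/14 > 0, so some outcome avoids every A_i.

38·p = 1/14 ≈ 0.0714; existence CERTIFIED by the union bound.


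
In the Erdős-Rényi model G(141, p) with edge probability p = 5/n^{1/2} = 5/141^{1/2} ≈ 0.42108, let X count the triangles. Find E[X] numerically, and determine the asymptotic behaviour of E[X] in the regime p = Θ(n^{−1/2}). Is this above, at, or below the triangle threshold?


Number of potential triangles: C(141, 3) = 457310.
Each occurs with probability p³ ≈ (0.42108)³ ≈ 7.4658858e-02.
By linearity: E[X] = C(141, 3)·p³ ≈ 457310 · 7.4658858e-02 ≈ 34142.24247.
Since α = 1/2 < 1, p = c/n^{1/2} ≫ 1/n is above the triangle threshold p ~ 1/n. Asymptotically E[X] ~ (c³/6)·n^{3(1−α)} = (5³/6)·n^{1.5} → ∞; triangles are abundant w.h.p.

E[X] ≈ 34142.24247; in regime p = Θ(1/n^{1/2}) E[X] diverges (above the triangle threshold p ~ 1/n).


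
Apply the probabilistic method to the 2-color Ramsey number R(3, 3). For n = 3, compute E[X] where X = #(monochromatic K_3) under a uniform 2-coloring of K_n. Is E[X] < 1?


E[X] = C(3, 3) · 2^{1 − 3} = 1 · 2^{−2} = 1/4.
As a reduced fraction: E[X] = 1/4 ≈ 0.2500.
Is E[X] < 1? YES.
Since E[X] < 1, there exists a 2-coloring of K_{3} with no monochromatic K_3; hence R(3, 3) > 3.

E[X] = 1/4 ≈ 0.2500; E[X] < 1, so R(3, 3) > 3.


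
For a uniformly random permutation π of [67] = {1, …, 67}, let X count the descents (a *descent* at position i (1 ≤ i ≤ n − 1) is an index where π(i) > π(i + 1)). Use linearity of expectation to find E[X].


Write X = Σ X_I over i = 1, …, 66, with X_I the indicator of one descent.
There are 66 indicators.
For each fixed i, the pair (π(i), π(i+1)) is a uniformly random ordered pair of distinct values from {1, …, 67}; by symmetry P[π(i) > π(i+1)] = 1/2.
By linearity: E[X] = 66 · (1/2) = (67 − 1) · (1/2) = 33 ≈ 33.0000.

E[X] = 33 = 33.0000.


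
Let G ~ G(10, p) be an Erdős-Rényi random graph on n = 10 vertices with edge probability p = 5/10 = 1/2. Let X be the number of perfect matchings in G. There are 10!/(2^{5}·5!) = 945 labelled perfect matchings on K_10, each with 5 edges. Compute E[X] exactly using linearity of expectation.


K_10 has 10!/(2^{5}·5!) = 945 labelled perfect matchings.
For each such perfect matching H, let X_H = 1 if all 5 edges of H are present in G. Then P[X_H = 1] = p^{5} = (1/2)^{5} = 1/32.
Summing the indicators: E[X] = Σ_H E[X_H] = 945 · p^{5} = 945 · 1/32 = 945/32.
Numerically: E[X] ≈ 29.531.

E[X] = 945 · (1/2)^{5} = 945/32 ≈ 29.531.


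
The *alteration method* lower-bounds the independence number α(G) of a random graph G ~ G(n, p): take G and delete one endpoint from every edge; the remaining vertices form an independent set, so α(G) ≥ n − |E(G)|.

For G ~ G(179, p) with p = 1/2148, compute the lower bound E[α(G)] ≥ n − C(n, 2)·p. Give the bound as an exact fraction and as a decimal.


E[|E(G)|] = C(179, 2)·p = 15931 · (1/2148) = 89/12.
E[α(G)] ≥ n − E[|E(G)|] = 179 − 89/12 = 2059/12.
Numerically: ≈ 171.583.
(This is only a lower bound; the true E[α(G)] may be larger.)

E[α(G)] ≥ 2059/12 ≈ 171.583.


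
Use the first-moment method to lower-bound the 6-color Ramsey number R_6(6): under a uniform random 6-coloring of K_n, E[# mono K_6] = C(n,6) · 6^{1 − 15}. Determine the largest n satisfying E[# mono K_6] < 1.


We need C(n, 6) · 6^{1 − 15} < 1, i.e. C(n, 6) < 6^{15 − 1} = 78364164096.
Check values of n near the boundary:
  n = 196: C(196, 6) = 72887293024; 72887293024 < 78364164096? YES
  n = 197: C(197, 6) = 75176946208; 75176946208 < 78364164096? YES
  n = 198: C(198, 6) = 77526225777; 77526225777 < 78364164096? YES
  n = 199: C(199, 6) = 79936367511; 79936367511 < 78364164096? NO
The largest n with C(n, 6) < 78364164096 is n = 198 (where E[X] = 25842075259/26121388032 ≈ 0.989). Hence R_6(6) > 198, i.e. R_6(6) ≥ 199.

Largest n = 198; hence R_6(6) > 198.


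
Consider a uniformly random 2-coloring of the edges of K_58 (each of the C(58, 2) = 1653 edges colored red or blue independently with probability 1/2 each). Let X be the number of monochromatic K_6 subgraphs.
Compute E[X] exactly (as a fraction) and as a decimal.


Let X = Σ_S X_S over the C(58, 6) = 40475358 subsets S of size 6, where X_S = 1 if the K_6 on S is monochromatic.
For a fixed S, the K_6 on S has C(6, 2) = 15 edges. P[all 15 edges red] = (1/2)^15, and likewise for blue, so P[monochromatic] = 2·(1/2)^15 = 2^{1 − 15} = 1/16384.
By linearity: E[X] = C(58, 6) · 2^{1 − 15} = 40475358 · 1/16384 = 20237679/8192.
Numerically: E[X] ≈ 2470.41980.

E[X] = C(58,6)·2^(1−C(6,2)) = 20237679/8192 ≈ 2470.41980.


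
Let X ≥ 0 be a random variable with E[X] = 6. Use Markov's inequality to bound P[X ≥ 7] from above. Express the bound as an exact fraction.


μ = E[X] = 6, a = 7.
Markov: P[X ≥ 7] ≤ μ/a = (6)/7 = 6/7.
Numerically: ≈ 0.857143.
(Since a = 7 > μ = 6.000000, the bound 6/7 is < 1 and informative.)

P[X ≥ 7] ≤ 6/7 ≈ 0.857143.


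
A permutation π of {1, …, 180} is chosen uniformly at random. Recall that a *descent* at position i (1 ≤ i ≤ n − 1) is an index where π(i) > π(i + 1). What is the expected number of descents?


Write X = Σ X_I over i = 1, …, 179, with X_I the indicator of one descent.
There are 179 indicators.
For each fixed i, the pair (π(i), π(i+1)) is a uniformly random ordered pair of distinct values from {1, …, 180}; by symmetry P[π(i) > π(i+1)] = 1/2.
By linearity: E[X] = 179 · (1/2) = (180 − 1) · (1/2) = 179/2 ≈ 89.50000.

E[X] = 179/2 = 89.50000.


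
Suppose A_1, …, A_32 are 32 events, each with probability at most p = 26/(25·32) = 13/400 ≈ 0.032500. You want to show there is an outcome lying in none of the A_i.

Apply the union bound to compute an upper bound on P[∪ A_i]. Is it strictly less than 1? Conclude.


Union bound: P[∪_{i=1}^{32} A_i] ≤ Σ_i P[A_i] ≤ 32·p = 32·(13/400) = 26/25.
Numerically: 26/25 ≈ 1.040000.
Is 26/25 < 1? NO.
Since the bound 26/25 is ≥ 1, the union bound is uninformative here; it does NOT by itself certify existence.

32·p = 26/25 ≈ 1.040000; existence NOT certified by the union bound.


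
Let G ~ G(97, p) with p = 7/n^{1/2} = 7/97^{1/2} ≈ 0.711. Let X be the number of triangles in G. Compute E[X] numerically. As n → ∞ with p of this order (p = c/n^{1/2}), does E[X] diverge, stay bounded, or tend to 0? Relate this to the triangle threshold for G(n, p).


Number of potential triangles: C(97, 3) = 147440.
Each occurs with probability p³ ≈ (0.711)³ ≈ 3.59035e-01.
By linearity: E[X] = C(97, 3)·p³ ≈ 147440 · 3.59035e-01 ≈ 52936.088.
Since α = 1/2 < 1, p = c/n^{1/2} ≫ 1/n is above the triangle threshold p ~ 1/n. Asymptotically E[X] ~ (c³/6)·n^{3(1−α)} = (7³/6)·n^{1.5} → ∞; triangles are abundant w.h.p.

E[X] ≈ 52936.088; in regime p = Θ(1/n^{1/2}) E[X] diverges (above the triangle threshold p ~ 1/n).


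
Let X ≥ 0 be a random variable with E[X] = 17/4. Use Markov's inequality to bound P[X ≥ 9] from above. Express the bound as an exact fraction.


μ = E[X] = 17/4, a = 9.
Markov: P[X ≥ 9] ≤ μ/a = (17/4)/9 = 17/36.
Numerically: ≈ 0.47222.
(Since a = 9 > μ = 4.25000, the bound 17/36 is < 1 and informative.)

P[X ≥ 9] ≤ 17/36 ≈ 0.47222.


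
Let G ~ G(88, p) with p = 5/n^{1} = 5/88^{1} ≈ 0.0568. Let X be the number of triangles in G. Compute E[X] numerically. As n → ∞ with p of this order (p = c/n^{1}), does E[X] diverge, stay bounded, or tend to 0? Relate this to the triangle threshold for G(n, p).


Number of potential triangles: C(88, 3) = 109736.
Each occurs with probability p³ ≈ (0.0568)³ ≈ 1.83426e-04.
By linearity: E[X] = C(88, 3)·p³ ≈ 109736 · 1.83426e-04 ≈ 20.128.
Here α = 1, so p = 5/n is exactly at the triangle threshold p ~ 1/n. Asymptotically E[X] → c³/6 = 5³/6 = 125/6 ≈ 20.833, a bounded constant. In this regime the triangle count is asymptotically Poisson(c³/6).

E[X] ≈ 20.128; in regime p = Θ(1/n^{1}) E[X] stays bounded (at the triangle threshold p ~ 1/n).


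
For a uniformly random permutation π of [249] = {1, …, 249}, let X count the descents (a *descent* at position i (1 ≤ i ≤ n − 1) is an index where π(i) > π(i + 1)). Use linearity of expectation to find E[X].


Write X = Σ X_I over i = 1, …, 248, with X_I the indicator of one descent.
There are 248 indicators.
For each fixed i, the pair (π(i), π(i+1)) is a uniformly random ordered pair of distinct values from {1, …, 249}; by symmetry P[π(i) > π(i+1)] = 1/2.
By linearity: E[X] = 248 · (1/2) = (249 − 1) · (1/2) = 124 ≈ 124.000000.

E[X] = 124 = 124.000000.


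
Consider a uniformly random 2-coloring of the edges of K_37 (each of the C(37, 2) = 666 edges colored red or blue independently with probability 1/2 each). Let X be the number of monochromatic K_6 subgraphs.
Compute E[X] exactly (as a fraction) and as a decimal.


Let X = Σ_S X_S over the C(37, 6) = 2324784 subsets S of size 6, where X_S = 1 if the K_6 on S is monochromatic.
For a fixed S, the K_6 on S has C(6, 2) = 15 edges. P[all 15 edges red] = (1/2)^15, and likewise for blue, so P[monochromatic] = 2·(1/2)^15 = 2^{1 − 15} = 1/16384.
Summing: E[X] = C(37, 6) · 2^{1 − 15} = 2324784 · 1/16384 = 145299/1024.
Numerically: E[X] ≈ 141.8936.

E[X] = C(37,6)·2^(1−C(6,2)) = 145299/1024 ≈ 141.8936.


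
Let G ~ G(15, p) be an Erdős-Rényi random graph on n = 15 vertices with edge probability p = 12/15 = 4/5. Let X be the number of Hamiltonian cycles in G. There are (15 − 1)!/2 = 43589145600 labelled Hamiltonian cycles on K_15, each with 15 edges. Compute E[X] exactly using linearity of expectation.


K_15 has (15 − 1)!/2 = 43589145600 labelled Hamiltonian cycles.
For each such Hamiltonian cycle H, let X_H = 1 if all 15 edges of H are present in G. Then P[X_H = 1] = p^{15} = (4/5)^{15} = 1073741824/30517578125.
Summing the indicators: E[X] = Σ_H E[X_H] = 43589145600 · p^{15} = 43589145600 · 1073741824/30517578125 = 1872139548125822976/1220703125.
Numerically: E[X] ≈ 1.53e+09.

E[X] = 43589145600 · (4/5)^{15} = 1872139548125822976/1220703125 ≈ 1.53e+09.


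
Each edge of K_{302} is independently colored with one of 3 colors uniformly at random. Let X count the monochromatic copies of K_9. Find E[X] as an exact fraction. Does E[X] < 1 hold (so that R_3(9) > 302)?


E[X] = C(302, 9) · 3^{1 − 36} = 51054804739588650 · 3^{−35} = 51054804739588650/50031545098999707.
As a reduced fraction: E[X] = 17018268246529550/16677181699666569 ≈ 1.02045.
Is E[X] < 1? NO.
Since E[X] ≥ 1, the first-moment bound is inconclusive at n = 302; it does NOT by itself certify R_3(9) > 302.

E[X] = 17018268246529550/16677181699666569 ≈ 1.02045; E[X] ≥ 1; first-moment method inconclusive here.


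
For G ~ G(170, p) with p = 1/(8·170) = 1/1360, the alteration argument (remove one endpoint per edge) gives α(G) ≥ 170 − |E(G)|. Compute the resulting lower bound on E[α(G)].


E[|E(G)|] = C(170, 2)·p = 14365 · (1/1360) = 169/16.
E[α(G)] ≥ n − E[|E(G)|] = 170 − 169/16 = 2551/16.
Numerically: ≈ 159.437500.
(This is only a lower bound; the true E[α(G)] may be larger.)

E[α(G)] ≥ 2551/16 ≈ 159.437500.


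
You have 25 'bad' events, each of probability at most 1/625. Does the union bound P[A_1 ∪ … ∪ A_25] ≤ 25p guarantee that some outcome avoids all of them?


Union bound: P[∪_{i=1}^{25} A_i] ≤ Σ_i P[A_i] ≤ 25·p = 25·(1/625) = 1/25.
Numerically: 1/25 ≈ 0.040000.
Is 1/25 < 1? YES.
Since P[∪ A_i] ≤ 1/25 < 1, the complement has P[∩ A_i^c] ≥ 1 − 1/25 = 24/25 > 0, so some outcome avoids every A_i.

25·p = 1/25 ≈ 0.040000; existence CERTIFIED by the union bound.


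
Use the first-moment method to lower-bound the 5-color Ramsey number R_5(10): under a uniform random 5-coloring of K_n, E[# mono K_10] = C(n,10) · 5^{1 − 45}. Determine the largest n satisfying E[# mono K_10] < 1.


We need C(n, 10) · 5^{1 − 45} < 1, i.e. C(n, 10) < 5^{45 − 1} = 5684341886080801486968994140625.
Check values of n near the boundary:
  n = 5389: C(5389, 10) = 5645340767466558997768874792926; 5645340767466558997768874792926 < 5684341886080801486968994140625? YES
  n = 5390: C(5390, 10) = 5655833965919099070255434039753; 5655833965919099070255434039753 < 5684341886080801486968994140625? YES
  n = 5391: C(5391, 10) = 5666344714787188828795213697883; 5666344714787188828795213697883 < 5684341886080801486968994140625? YES
  n = 5392: C(5392, 10) = 5676873040158402483252283957448; 5676873040158402483252283957448 < 5684341886080801486968994140625? YES
  n = 5393: C(5393, 10) = 5687418968154238267170642278008; 5687418968154238267170642278008 < 5684341886080801486968994140625? NO
  n = 5394: C(5394, 10) = 5697982524930156243149785372878; 5697982524930156243149785372878 < 5684341886080801486968994140625? NO
  n = 5395: C(5395, 10) = 5708563736675616143322765475706; 5708563736675616143322765475706 < 5684341886080801486968994140625? NO
The largest n with C(n, 10) < 5684341886080801486968994140625 is n = 5392 (where E[X] = 5676873040158402483252283957448/5684341886080801486968994140625 ≈ 0.998686). Hence R_5(10) > 5392, i.e. R_5(10) ≥ 5393.

Largest n = 5392; hence R_5(10) > 5392.


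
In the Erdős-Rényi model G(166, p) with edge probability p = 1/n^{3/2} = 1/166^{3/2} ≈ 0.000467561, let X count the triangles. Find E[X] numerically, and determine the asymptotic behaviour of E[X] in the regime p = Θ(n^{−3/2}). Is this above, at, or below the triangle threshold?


Number of potential triangles: C(166, 3) = 748660.
Each occurs with probability p³ ≈ (0.000467561)³ ≈ 1.02214758e-10.
By linearity: E[X] = C(166, 3)·p³ ≈ 748660 · 1.02214758e-10 ≈ 0.000077.
Since α = 3/2 > 1, p = c/n^{3/2} = o(1/n) is below the triangle threshold p ~ 1/n. Asymptotically E[X] ~ (c³/6)·n^{3(1−α)} = (1³/6)·n^{-1.5} → 0, so by Markov's inequality G has no triangles w.h.p.

E[X] ≈ 0.000077; in regime p = Θ(1/n^{3/2}) E[X] tends to 0 (below the triangle threshold p ~ 1/n).


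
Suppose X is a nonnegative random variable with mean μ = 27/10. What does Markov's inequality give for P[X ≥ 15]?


μ = E[X] = 27/10, a = 15.
Markov: P[X ≥ 15] ≤ μ/a = (27/10)/15 = 9/50.
Numerically: ≈ 0.180.
(Since a = 15 > μ = 2.700, the bound 9/50 is < 1 and informative.)

P[X ≥ 15] ≤ 9/50 ≈ 0.180.


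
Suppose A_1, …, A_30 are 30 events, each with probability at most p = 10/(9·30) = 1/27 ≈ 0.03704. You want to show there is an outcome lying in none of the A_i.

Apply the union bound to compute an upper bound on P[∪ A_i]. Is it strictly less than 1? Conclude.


Union bound: P[∪_{i=1}^{30} A_i] ≤ Σ_i P[A_i] ≤ 30·p = 30·(1/27) = 10/9.
Numerically: 10/9 ≈ 1.11111.
Is 10/9 < 1? NO.
Since the bound 10/9 is ≥ 1, the union bound is uninformative here; it does NOT by itself certify existence.

30·p = 10/9 ≈ 1.11111; existence NOT certified by the union bound.


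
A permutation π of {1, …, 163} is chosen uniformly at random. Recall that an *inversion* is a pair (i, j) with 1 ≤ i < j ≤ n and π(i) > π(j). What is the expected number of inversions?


Write X = Σ X_I over the C(163, 2) = 13203 pairs i < j, with X_I the indicator of one inversion.
There are 13203 indicators.
For each fixed pair i < j, the values π(i) and π(j) are two distinct elements of {1, …, 163} in uniformly random order; by symmetry P[π(i) > π(j)] = 1/2.
By linearity: E[X] = 13203 · (1/2) = C(163, 2) · (1/2) = 13203/2 = 13203/2 ≈ 6601.500.

E[X] = 13203/2 = 6601.500.


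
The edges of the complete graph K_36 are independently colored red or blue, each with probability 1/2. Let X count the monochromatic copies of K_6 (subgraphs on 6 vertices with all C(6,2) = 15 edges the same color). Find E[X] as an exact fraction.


Let X = Σ_S X_S over the C(36, 6) = 1947792 subsets S of size 6, where X_S = 1 if the K_6 on S is monochromatic.
For a fixed S, the K_6 on S has C(6, 2) = 15 edges. P[all 15 edges red] = (1/2)^15, and likewise for blue, so P[monochromatic] = 2·(1/2)^15 = 2^{1 − 15} = 1/16384.
By linearity: E[X] = C(36, 6) · 2^{1 − 15} = 1947792 · 1/16384 = 121737/1024.
Numerically: E[X] ≈ 118.883789.

E[X] = C(36,6)·2^(1−C(6,2)) = 121737/1024 ≈ 118.883789.


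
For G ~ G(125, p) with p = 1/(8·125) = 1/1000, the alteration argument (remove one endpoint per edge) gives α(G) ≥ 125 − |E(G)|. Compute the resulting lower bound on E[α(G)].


E[|E(G)|] = C(125, 2)·p = 7750 · (1/1000) = 31/4.
E[α(G)] ≥ n − E[|E(G)|] = 125 − 31/4 = 469/4.
Numerically: ≈ 117.2500.
(This is only a lower bound; the true E[α(G)] may be larger.)

E[α(G)] ≥ 469/4 ≈ 117.2500.


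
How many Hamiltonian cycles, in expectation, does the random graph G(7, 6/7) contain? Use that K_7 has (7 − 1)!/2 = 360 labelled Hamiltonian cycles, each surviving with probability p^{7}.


K_7 has (7 − 1)!/2 = 360 labelled Hamiltonian cycles.
For each such Hamiltonian cycle H, let X_H = 1 if all 7 edges of H are present in G. Then P[X_H = 1] = p^{7} = (6/7)^{7} = 279936/823543.
By linearity of expectation: E[X] = Σ_H E[X_H] = 360 · p^{7} = 360 · 279936/823543 = 100776960/823543.
Numerically: E[X] ≈ 122.

E[X] = 360 · (6/7)^{7} = 100776960/823543 ≈ 122.


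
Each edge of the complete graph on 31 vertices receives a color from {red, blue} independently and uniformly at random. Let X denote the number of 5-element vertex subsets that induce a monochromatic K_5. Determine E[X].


Let X = Σ_S X_S over the C(31, 5) = 169911 subsets S of size 5, where X_S = 1 if the K_5 on S is monochromatic.
For a fixed S, the K_5 on S has C(5, 2) = 10 edges. P[all 10 edges red] = (1/2)^10, and likewise for blue, so P[monochromatic] = 2·(1/2)^10 = 2^{1 − 10} = 1/512.
By linearity: E[X] = C(31, 5) · 2^{1 − 10} = 169911 · 1/512 = 169911/512.
Numerically: E[X] ≈ 331.857.

E[X] = C(31,5)·2^(1−C(5,2)) = 169911/512 ≈ 331.857.


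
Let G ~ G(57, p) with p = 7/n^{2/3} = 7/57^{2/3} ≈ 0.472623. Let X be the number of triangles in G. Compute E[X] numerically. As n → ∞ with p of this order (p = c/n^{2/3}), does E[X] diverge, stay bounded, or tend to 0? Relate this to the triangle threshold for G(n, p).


Number of potential triangles: C(57, 3) = 29260.
Each occurs with probability p³ ≈ (0.472623)³ ≈ 1.05570945e-01.
By linearity: E[X] = C(57, 3)·p³ ≈ 29260 · 1.05570945e-01 ≈ 3089.005848.
Since α = 2/3 < 1, p = c/n^{2/3} ≫ 1/n is above the triangle threshold p ~ 1/n. Asymptotically E[X] ~ (c³/6)·n^{3(1−α)} = (7³/6)·n^{1} → ∞; triangles are abundant w.h.p.

E[X] ≈ 3089.005848; in regime p = Θ(1/n^{2/3}) E[X] diverges (above the triangle threshold p ~ 1/n).


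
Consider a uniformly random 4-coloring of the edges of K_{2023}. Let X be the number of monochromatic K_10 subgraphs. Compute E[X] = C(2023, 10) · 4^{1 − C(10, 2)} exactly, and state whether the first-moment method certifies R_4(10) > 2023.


E[X] = C(2023, 10) · 4^{1 − 45} = 309399856285778485315440716 · 4^{−44} = 309399856285778485315440716/309485009821345068724781056.
As a reduced fraction: E[X] = 77349964071444621328860179/77371252455336267181195264 ≈ 0.9997.
Is E[X] < 1? YES.
Since E[X] < 1, there exists a 4-coloring of K_{2023} with no monochromatic K_10; hence R_4(10) > 2023.

E[X] = 77349964071444621328860179/77371252455336267181195264 ≈ 0.9997; E[X] < 1, so R_4(10) > 2023.


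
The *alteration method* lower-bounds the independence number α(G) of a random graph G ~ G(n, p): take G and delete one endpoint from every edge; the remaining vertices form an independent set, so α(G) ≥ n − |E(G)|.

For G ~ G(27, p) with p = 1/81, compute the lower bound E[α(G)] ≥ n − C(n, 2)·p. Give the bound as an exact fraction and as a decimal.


E[|E(G)|] = C(27, 2)·p = 351 · (1/81) = 13/3.
E[α(G)] ≥ n − E[|E(G)|] = 27 − 13/3 = 68/3.
Numerically: ≈ 22.6667.
(This is only a lower bound; the true E[α(G)] may be larger.)

E[α(G)] ≥ 68/3 ≈ 22.6667.


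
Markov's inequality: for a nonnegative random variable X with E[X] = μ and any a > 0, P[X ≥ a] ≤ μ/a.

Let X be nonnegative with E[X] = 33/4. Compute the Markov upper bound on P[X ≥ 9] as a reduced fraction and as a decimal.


μ = E[X] = 33/4, a = 9.
Markov: P[X ≥ 9] ≤ μ/a = (33/4)/9 = 11/12.
Numerically: ≈ 0.91667.
(Since a = 9 > μ = 8.25000, the bound 11/12 is < 1 and informative.)

P[X ≥ 9] ≤ 11/12 ≈ 0.91667.


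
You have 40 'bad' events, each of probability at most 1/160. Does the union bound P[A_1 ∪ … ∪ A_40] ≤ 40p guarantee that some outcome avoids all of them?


Union bound: P[∪_{i=1}^{40} A_i] ≤ Σ_i P[A_i] ≤ 40·p = 40·(1/160) = 1/4.
Numerically: 1/4 ≈ 0.250000.
Is 1/4 < 1? YES.
Since P[∪ A_i] ≤ 1/4 < 1, the complement has P[∩ A_i^c] ≥ 1 − 1/4 = 3/4 > 0, so some outcome avoids every A_i.

40·p = 1/4 ≈ 0.250000; existence CERTIFIED by the union bound.


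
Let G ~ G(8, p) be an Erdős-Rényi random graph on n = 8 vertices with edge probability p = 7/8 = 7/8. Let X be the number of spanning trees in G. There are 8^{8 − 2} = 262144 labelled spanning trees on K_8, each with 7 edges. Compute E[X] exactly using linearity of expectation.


K_8 has 8^{8 − 2} = 262144 labelled spanning trees.
For each such spanning tree H, let X_H = 1 if all 7 edges of H are present in G. Then P[X_H = 1] = p^{7} = (7/8)^{7} = 823543/2097152.
By linearity of expectation: E[X] = Σ_H E[X_H] = 262144 · p^{7} = 262144 · 823543/2097152 = 823543/8.
Numerically: E[X] ≈ 102943.

E[X] = 262144 · (7/8)^{7} = 823543/8 ≈ 102943.


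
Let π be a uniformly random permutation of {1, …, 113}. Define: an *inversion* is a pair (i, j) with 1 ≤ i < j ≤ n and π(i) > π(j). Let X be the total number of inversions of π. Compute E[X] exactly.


Write X = Σ X_I over the C(113, 2) = 6328 pairs i < j, with X_I the indicator of one inversion.
There are 6328 indicators.
For each fixed pair i < j, the values π(i) and π(j) are two distinct elements of {1, …, 113} in uniformly random order; by symmetry P[π(i) > π(j)] = 1/2.
By linearity: E[X] = 6328 · (1/2) = C(113, 2) · (1/2) = 6328/2 = 3164 ≈ 3164.000.

E[X] = 3164 = 3164.000.


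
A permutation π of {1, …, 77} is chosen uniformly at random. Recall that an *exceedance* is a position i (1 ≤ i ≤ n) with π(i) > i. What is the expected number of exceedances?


Write X = Σ_{i=1}^{77} X_i, where X_i = 1_{π(i) > i}.
For each fixed i, π(i) is uniform over {1, …, 77} (marginal of a uniform permutation), so P[π(i) > i] = (n − i)/n. Summing: Σ_{i=1}^{77} (n − i)/n = (0 + 1 + … + 76)/77 = 77(77 − 1)/(2·77) = (77 − 1)/2.
Hence E[X] = Σ_{i=1}^{77} (77 − i)/77 = 38 ≈ 38.0000.

E[X] = 38 = 38.0000.


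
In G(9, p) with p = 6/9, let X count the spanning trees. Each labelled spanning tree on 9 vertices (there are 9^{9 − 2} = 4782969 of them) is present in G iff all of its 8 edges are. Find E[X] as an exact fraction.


K_9 has 9^{9 − 2} = 4782969 labelled spanning trees.
For each such spanning tree H, let X_H = 1 if all 8 edges of H are present in G. Then P[X_H = 1] = p^{8} = (2/3)^{8} = 256/6561.
By linearity: E[X] = Σ_H E[X_H] = 4782969 · p^{8} = 4782969 · 256/6561 = 186624.
Numerically: E[X] ≈ 1.8662e+05.

E[X] = 4782969 · (2/3)^{8} = 186624 ≈ 1.8662e+05.


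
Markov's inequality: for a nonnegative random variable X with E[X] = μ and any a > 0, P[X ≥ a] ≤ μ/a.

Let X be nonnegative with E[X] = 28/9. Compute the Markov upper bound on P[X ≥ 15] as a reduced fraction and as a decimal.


μ = E[X] = 28/9, a = 15.
Markov: P[X ≥ 15] ≤ μ/a = (28/9)/15 = 28/135.
Numerically: ≈ 0.20741.
(Since a = 15 > μ = 3.11111, the bound 28/135 is < 1 and informative.)

P[X ≥ 15] ≤ 28/135 ≈ 0.20741.


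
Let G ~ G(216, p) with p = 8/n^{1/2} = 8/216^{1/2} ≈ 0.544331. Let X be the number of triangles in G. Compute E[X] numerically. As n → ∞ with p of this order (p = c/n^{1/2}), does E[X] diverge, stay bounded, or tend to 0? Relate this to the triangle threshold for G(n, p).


Number of potential triangles: C(216, 3) = 1656360.
Each occurs with probability p³ ≈ (0.544331)³ ≈ 1.61283275e-01.
By linearity: E[X] = C(216, 3)·p³ ≈ 1656360 · 1.61283275e-01 ≈ 267143.165785.
Since α = 1/2 < 1, p = c/n^{1/2} ≫ 1/n is above the triangle threshold p ~ 1/n. Asymptotically E[X] ~ (c³/6)·n^{3(1−α)} = (8³/6)·n^{1.5} → ∞; triangles are abundant w.h.p.

E[X] ≈ 267143.165785; in regime p = Θ(1/n^{1/2}) E[X] diverges (above the triangle threshold p ~ 1/n).


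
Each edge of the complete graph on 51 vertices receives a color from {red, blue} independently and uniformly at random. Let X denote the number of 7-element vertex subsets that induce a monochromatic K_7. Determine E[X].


Let X = Σ_S X_S over the C(51, 7) = 115775100 subsets S of size 7, where X_S = 1 if the K_7 on S is monochromatic.
For a fixed S, the K_7 on S has C(7, 2) = 21 edges. P[all 21 edges red] = (1/2)^21, and likewise for blue, so P[monochromatic] = 2·(1/2)^21 = 2^{1 − 21} = 1/1048576.
By linearity: E[X] = C(51, 7) · 2^{1 − 21} = 115775100 · 1/1048576 = 28943775/262144.
Numerically: E[X] ≈ 110.4117.

E[X] = C(51,7)·2^(1−C(7,2)) = 28943775/262144 ≈ 110.4117.


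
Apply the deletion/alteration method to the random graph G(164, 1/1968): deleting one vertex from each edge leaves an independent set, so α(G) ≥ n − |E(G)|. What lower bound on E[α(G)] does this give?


E[|E(G)|] = C(164, 2)·p = 13366 · (1/1968) = 163/24.
E[α(G)] ≥ n − E[|E(G)|] = 164 − 163/24 = 3773/24.
Numerically: ≈ 157.208333.
(This is only a lower bound; the true E[α(G)] may be larger.)

E[α(G)] ≥ 3773/24 ≈ 157.208333.


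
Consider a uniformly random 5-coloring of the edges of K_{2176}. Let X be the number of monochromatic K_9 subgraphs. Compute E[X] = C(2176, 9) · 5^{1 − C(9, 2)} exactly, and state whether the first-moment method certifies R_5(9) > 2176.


E[X] = C(2176, 9) · 5^{1 − 36} = 2964644298134342657641600 · 5^{−35} = 2964644298134342657641600/2910383045673370361328125.
As a reduced fraction: E[X] = 118585771925373706305664/116415321826934814453125 ≈ 1.0186440.
Is E[X] < 1? NO.
Since E[X] ≥ 1, the first-moment bound is inconclusive at n = 2176; it does NOT by itself certify R_5(9) > 2176.

E[X] = 118585771925373706305664/116415321826934814453125 ≈ 1.0186440; E[X] ≥ 1; first-moment method inconclusive here.


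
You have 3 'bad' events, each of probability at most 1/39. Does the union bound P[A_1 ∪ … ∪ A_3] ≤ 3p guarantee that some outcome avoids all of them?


Union bound: P[∪_{i=1}^{3} A_i] ≤ Σ_i P[A_i] ≤ 3·p = 3·(1/39) = 1/13.
Numerically: 1/13 ≈ 0.07692.
Is 1/13 < 1? YES.
Since P[∪ A_i] ≤ 1/13 < 1, the complement has P[∩ A_i^c] ≥ 1 − 1/13 = 12/13 > 0, so some outcome avoids every A_i.

3·p = 1/13 ≈ 0.07692; existence CERTIFIED by the union bound.


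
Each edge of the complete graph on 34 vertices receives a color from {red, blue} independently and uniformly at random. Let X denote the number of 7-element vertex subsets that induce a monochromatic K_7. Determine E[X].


Let X = Σ_S X_S over the C(34, 7) = 5379616 subsets S of size 7, where X_S = 1 if the K_7 on S is monochromatic.
For a fixed S, the K_7 on S has C(7, 2) = 21 edges. P[all 21 edges red] = (1/2)^21, and likewise for blue, so P[monochromatic] = 2·(1/2)^21 = 2^{1 − 21} = 1/1048576.
By linearity: E[X] = C(34, 7) · 2^{1 − 21} = 5379616 · 1/1048576 = 168113/32768.
Numerically: E[X] ≈ 5.130402.

E[X] = C(34,7)·2^(1−C(7,2)) = 168113/32768 ≈ 5.130402.


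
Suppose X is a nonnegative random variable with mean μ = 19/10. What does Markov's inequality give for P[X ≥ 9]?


μ = E[X] = 19/10, a = 9.
Markov: P[X ≥ 9] ≤ μ/a = (19/10)/9 = 19/90.
Numerically: ≈ 0.21111.
(Since a = 9 > μ = 1.90000, the bound 19/90 is < 1 and informative.)

P[X ≥ 9] ≤ 19/90 ≈ 0.21111.


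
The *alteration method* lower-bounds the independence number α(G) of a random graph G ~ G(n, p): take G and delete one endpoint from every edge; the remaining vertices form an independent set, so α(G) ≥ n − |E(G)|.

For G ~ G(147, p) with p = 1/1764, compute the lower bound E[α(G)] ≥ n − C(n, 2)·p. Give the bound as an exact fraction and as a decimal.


E[|E(G)|] = C(147, 2)·p = 10731 · (1/1764) = 73/12.
E[α(G)] ≥ n − E[|E(G)|] = 147 − 73/12 = 1691/12.
Numerically: ≈ 140.91667.
(This is only a lower bound; the true E[α(G)] may be larger.)

E[α(G)] ≥ 1691/12 ≈ 140.91667.


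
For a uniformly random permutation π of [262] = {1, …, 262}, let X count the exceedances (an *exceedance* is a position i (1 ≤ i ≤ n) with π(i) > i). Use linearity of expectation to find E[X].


Write X = Σ_{i=1}^{262} X_i, where X_i = 1_{π(i) > i}.
For each fixed i, π(i) is uniform over {1, …, 262} (marginal of a uniform permutation), so P[π(i) > i] = (n − i)/n. Summing: Σ_{i=1}^{262} (n − i)/n = (0 + 1 + … + 261)/262 = 262(262 − 1)/(2·262) = (262 − 1)/2.
Hence E[X] = Σ_{i=1}^{262} (262 − i)/262 = 261/2 ≈ 130.500.

E[X] = 261/2 = 130.500.


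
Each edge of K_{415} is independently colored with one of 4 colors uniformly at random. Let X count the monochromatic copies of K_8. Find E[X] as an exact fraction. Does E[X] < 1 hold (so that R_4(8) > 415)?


E[X] = C(415, 8) · 4^{1 − 28} = 20388455694719685 · 4^{−27} = 20388455694719685/18014398509481984.
As a reduced fraction: E[X] = 20388455694719685/18014398509481984 ≈ 1.1318.
Is E[X] < 1? NO.
Since E[X] ≥ 1, the first-moment bound is inconclusive at n = 415; it does NOT by itself certify R_4(8) > 415.

E[X] = 20388455694719685/18014398509481984 ≈ 1.1318; E[X] ≥ 1; first-moment method inconclusive here.


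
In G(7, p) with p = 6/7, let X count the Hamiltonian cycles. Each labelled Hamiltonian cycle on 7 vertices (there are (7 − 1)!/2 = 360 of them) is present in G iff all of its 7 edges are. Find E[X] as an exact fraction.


K_7 has (7 − 1)!/2 = 360 labelled Hamiltonian cycles.
For each such Hamiltonian cycle H, let X_H = 1 if all 7 edges of H are present in G. Then P[X_H = 1] = p^{7} = (6/7)^{7} = 279936/823543.
By linearity of expectation: E[X] = Σ_H E[X_H] = 360 · p^{7} = 360 · 279936/823543 = 100776960/823543.
Numerically: E[X] ≈ 122.4.

E[X] = 360 · (6/7)^{7} = 100776960/823543 ≈ 122.4.


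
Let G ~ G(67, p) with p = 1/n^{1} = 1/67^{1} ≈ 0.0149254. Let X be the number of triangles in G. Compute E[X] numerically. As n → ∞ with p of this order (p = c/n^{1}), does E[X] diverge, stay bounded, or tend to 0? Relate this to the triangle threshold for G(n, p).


Number of potential triangles: C(67, 3) = 47905.
Each occurs with probability p³ ≈ (0.0149254)³ ≈ 3.32487706e-06.
By linearity: E[X] = C(67, 3)·p³ ≈ 47905 · 3.32487706e-06 ≈ 0.159278.
Here α = 1, so p = 1/n is exactly at the triangle threshold p ~ 1/n. Asymptotically E[X] → c³/6 = 1³/6 = 1/6 ≈ 0.166667, a bounded constant. In this regime the triangle count is asymptotically Poisson(c³/6).

E[X] ≈ 0.159278; in regime p = Θ(1/n^{1}) E[X] stays bounded (at the triangle threshold p ~ 1/n).


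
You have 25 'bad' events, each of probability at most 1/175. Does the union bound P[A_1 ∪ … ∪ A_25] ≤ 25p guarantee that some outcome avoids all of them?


Union bound: P[∪_{i=1}^{25} A_i] ≤ Σ_i P[A_i] ≤ 25·p = 25·(1/175) = 1/7.
Numerically: 1/7 ≈ 0.1428571.
Is 1/7 < 1? YES.
Since P[∪ A_i] ≤ 1/7 < 1, the complement has P[∩ A_i^c] ≥ 1 − 1/7 = 6/7 > 0, so some outcome avoids every A_i.

25·p = 1/7 ≈ 0.1428571; existence CERTIFIED by the union bound.


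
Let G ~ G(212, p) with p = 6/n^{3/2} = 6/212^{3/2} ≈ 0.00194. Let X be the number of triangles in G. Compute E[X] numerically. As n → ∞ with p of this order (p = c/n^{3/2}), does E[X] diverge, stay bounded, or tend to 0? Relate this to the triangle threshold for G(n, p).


Number of potential triangles: C(212, 3) = 1565620.
Each occurs with probability p³ ≈ (0.00194)³ ≈ 7.34416e-09.
By linearity: E[X] = C(212, 3)·p³ ≈ 1565620 · 7.34416e-09 ≈ 0.011.
Since α = 3/2 > 1, p = c/n^{3/2} = o(1/n) is below the triangle threshold p ~ 1/n. Asymptotically E[X] ~ (c³/6)·n^{3(1−α)} = (6³/6)·n^{-1.5} → 0, so by Markov's inequality G has no triangles w.h.p.

E[X] ≈ 0.011; in regime p = Θ(1/n^{3/2}) E[X] tends to 0 (below the triangle threshold p ~ 1/n).


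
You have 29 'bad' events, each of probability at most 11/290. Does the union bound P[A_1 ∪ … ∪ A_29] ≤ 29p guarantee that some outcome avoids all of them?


Union bound: P[∪_{i=1}^{29} A_i] ≤ Σ_i P[A_i] ≤ 29·p = 29·(11/290) = 11/10.
Numerically: 11/10 ≈ 1.1000000.
Is 11/10 < 1? NO.
Since the bound 11/10 is ≥ 1, the union bound is uninformative here; it does NOT by itself certify existence.

29·p = 11/10 ≈ 1.1000000; existence NOT certified by the union bound.


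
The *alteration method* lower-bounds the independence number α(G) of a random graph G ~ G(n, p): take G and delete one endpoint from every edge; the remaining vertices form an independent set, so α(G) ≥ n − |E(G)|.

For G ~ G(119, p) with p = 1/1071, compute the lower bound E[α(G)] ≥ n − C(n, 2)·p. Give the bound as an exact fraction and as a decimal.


E[|E(G)|] = C(119, 2)·p = 7021 · (1/1071) = 59/9.
E[α(G)] ≥ n − E[|E(G)|] = 119 − 59/9 = 1012/9.
Numerically: ≈ 112.4444.
(This is only a lower bound; the true E[α(G)] may be larger.)

E[α(G)] ≥ 1012/9 ≈ 112.4444.


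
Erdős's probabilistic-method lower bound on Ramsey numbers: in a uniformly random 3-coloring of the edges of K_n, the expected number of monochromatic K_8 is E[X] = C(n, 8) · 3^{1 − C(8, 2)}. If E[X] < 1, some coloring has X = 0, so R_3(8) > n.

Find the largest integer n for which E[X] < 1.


We need C(n, 8) · 3^{1 − 28} < 1, i.e. C(n, 8) < 3^{28 − 1} = 7625597484987.
Check values of n near the boundary:
  n = 155: C(155, 8) = 6876747915675; 6876747915675 < 7625597484987? YES
  n = 156: C(156, 8) = 7248464019225; 7248464019225 < 7625597484987? YES
  n = 157: C(157, 8) = 7637643295425; 7637643295425 < 7625597484987? NO
The largest n with C(n, 8) < 7625597484987 is n = 156 (where E[X] = 805384891025/847288609443 ≈ 0.9505). Hence R_3(8) > 156, i.e. R_3(8) ≥ 157.

Largest n = 156; hence R_3(8) > 156.


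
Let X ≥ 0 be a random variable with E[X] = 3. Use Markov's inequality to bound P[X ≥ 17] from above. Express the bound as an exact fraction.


μ = E[X] = 3, a = 17.
Markov: P[X ≥ 17] ≤ μ/a = (3)/17 = 3/17.
Numerically: ≈ 0.176.
(Since a = 17 > μ = 3.000, the bound 3/17 is < 1 and informative.)

P[X ≥ 17] ≤ 3/17 ≈ 0.176.


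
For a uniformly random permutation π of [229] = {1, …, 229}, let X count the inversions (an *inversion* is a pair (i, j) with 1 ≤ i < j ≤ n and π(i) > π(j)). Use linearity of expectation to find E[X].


Write X = Σ X_I over the C(229, 2) = 26106 pairs i < j, with X_I the indicator of one inversion.
There are 26106 indicators.
For each fixed pair i < j, the values π(i) and π(j) are two distinct elements of {1, …, 229} in uniformly random order; by symmetry P[π(i) > π(j)] = 1/2.
By linearity: E[X] = 26106 · (1/2) = C(229, 2) · (1/2) = 26106/2 = 13053 ≈ 13053.000000.

E[X] = 13053 = 13053.000000.


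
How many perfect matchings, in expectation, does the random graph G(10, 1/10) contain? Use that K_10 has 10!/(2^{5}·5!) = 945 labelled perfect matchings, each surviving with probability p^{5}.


K_10 has 10!/(2^{5}·5!) = 945 labelled perfect matchings.
For each such perfect matching H, let X_H = 1 if all 5 edges of H are present in G. Then P[X_H = 1] = p^{5} = (1/10)^{5} = 1/100000.
By linearity: E[X] = Σ_H E[X_H] = 945 · p^{5} = 945 · 1/100000 = 189/20000.
Numerically: E[X] ≈ 0.00945.

E[X] = 945 · (1/10)^{5} = 189/20000 ≈ 0.00945.


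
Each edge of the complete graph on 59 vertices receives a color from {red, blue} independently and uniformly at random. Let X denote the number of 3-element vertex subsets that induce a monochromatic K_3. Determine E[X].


Let X = Σ_S X_S over the C(59, 3) = 32509 subsets S of size 3, where X_S = 1 if the K_3 on S is monochromatic.
For a fixed S, the K_3 on S has C(3, 2) = 3 edges. P[all 3 edges red] = (1/2)^3, and likewise for blue, so P[monochromatic] = 2·(1/2)^3 = 2^{1 − 3} = 1/4.
Summing: E[X] = C(59, 3) · 2^{1 − 3} = 32509 · 1/4 = 32509/4.
Numerically: E[X] ≈ 8127.250.

E[X] = C(59,3)·2^(1−C(3,2)) = 32509/4 ≈ 8127.250.


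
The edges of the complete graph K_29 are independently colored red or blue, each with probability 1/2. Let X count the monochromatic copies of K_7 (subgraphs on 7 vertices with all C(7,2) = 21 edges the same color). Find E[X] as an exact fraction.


Let X = Σ_S X_S over the C(29, 7) = 1560780 subsets S of size 7, where X_S = 1 if the K_7 on S is monochromatic.
For a fixed S, the K_7 on S has C(7, 2) = 21 edges. P[all 21 edges red] = (1/2)^21, and likewise for blue, so P[monochromatic] = 2·(1/2)^21 = 2^{1 − 21} = 1/1048576.
By linearity: E[X] = C(29, 7) · 2^{1 − 21} = 1560780 · 1/1048576 = 390195/262144.
Numerically: E[X] ≈ 1.488476.

E[X] = C(29,7)·2^(1−C(7,2)) = 390195/262144 ≈ 1.488476.


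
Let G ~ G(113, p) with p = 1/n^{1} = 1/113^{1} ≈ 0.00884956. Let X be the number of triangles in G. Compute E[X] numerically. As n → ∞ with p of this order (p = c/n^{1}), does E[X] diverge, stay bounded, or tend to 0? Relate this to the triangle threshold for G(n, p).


Number of potential triangles: C(113, 3) = 234136.
Each occurs with probability p³ ≈ (0.00884956)³ ≈ 6.93050162e-07.
By linearity: E[X] = C(113, 3)·p³ ≈ 234136 · 6.93050162e-07 ≈ 0.162268.
Here α = 1, so p = 1/n is exactly at the triangle threshold p ~ 1/n. Asymptotically E[X] → c³/6 = 1³/6 = 1/6 ≈ 0.166667, a bounded constant. In this regime the triangle count is asymptotically Poisson(c³/6).

E[X] ≈ 0.162268; in regime p = Θ(1/n^{1}) E[X] stays bounded (at the triangle threshold p ~ 1/n).


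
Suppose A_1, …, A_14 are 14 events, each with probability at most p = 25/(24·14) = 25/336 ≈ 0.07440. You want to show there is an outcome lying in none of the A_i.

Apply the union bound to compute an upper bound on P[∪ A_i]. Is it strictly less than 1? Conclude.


Union bound: P[∪_{i=1}^{14} A_i] ≤ Σ_i P[A_i] ≤ 14·p = 14·(25/336) = 25/24.
Numerically: 25/24 ≈ 1.04167.
Is 25/24 < 1? NO.
Since the bound 25/24 is ≥ 1, the union bound is uninformative here; it does NOT by itself certify existence.

14·p = 25/24 ≈ 1.04167; existence NOT certified by the union bound.
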